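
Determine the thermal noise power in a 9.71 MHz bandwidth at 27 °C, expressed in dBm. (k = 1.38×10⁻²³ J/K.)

T = 27 °C + 273.15 = 300.15 K
P_n = kTB = 1.38×10⁻²³ × 300.15 × 9.71×10⁶ = 4.02×10⁻¹⁴ W
In dBm: 10 log₁₀(4.02×10⁻¹⁴ / 10⁻³) = −104.0 dBm

−104.0 dBm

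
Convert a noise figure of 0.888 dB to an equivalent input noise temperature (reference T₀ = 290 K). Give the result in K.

F = 10^(0.888/10) = 1.22687
T_e = (F − 1)·T₀ = (1.22687 − 1) × 290 = 65.8 K

65.8 K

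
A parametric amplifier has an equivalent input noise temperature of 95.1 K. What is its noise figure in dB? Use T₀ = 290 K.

F = 1 + T_e/T₀ = 1 + 95.1/290 = 1.32793
NF = 10 log₁₀(1.32793) = 1.23 dB

1.23 dB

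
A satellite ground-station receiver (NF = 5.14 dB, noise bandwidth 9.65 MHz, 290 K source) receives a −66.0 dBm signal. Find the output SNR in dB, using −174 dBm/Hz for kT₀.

33.0 dB

Noise floor: N = −174 + 10 log₁₀(B) + NF
10 log₁₀(9.65×10⁶) = 69.85 dB
N = −174 + 69.85 + 5.14 = −99.01 dBm
SNR = P_sig − N = −66.0 − (−99.01) = 33.01 dB → 33.0 dB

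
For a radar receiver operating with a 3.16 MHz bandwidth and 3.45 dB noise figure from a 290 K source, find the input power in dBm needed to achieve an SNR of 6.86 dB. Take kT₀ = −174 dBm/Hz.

Sensitivity = −174 + 10 log₁₀(B) + NF + SNR_min
= −174 + 65 + 3.45 + 6.86
= −98.69 dBm → −98.7 dBm

−98.7 dBm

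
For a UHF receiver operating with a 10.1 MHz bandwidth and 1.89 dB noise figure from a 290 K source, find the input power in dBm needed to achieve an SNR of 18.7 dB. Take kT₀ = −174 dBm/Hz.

Sensitivity = −174 + 10 log₁₀(B) + NF + SNR_min
= −174 + 70.04 + 1.89 + 18.7
= −83.37 dBm → −83.4 dBm

−83.4 dBm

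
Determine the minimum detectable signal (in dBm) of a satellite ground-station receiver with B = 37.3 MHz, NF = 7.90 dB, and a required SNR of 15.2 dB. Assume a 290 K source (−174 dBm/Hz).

Sensitivity = −174 + 10 log₁₀(B) + NF + SNR_min
= −174 + 75.72 + 7.90 + 15.2
= −75.18 dBm → −75.2 dBm

−75.2 dBm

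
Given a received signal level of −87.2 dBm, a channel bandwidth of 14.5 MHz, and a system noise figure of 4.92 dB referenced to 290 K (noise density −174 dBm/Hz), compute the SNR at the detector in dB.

Noise floor: N = −174 + 10 log₁₀(B) + NF
10 log₁₀(1.45×10⁷) = 71.61 dB
N = −174 + 71.61 + 4.92 = −97.47 dBm
SNR = P_sig − N = −87.2 − (−97.47) = 10.27 dB → 10.3 dB

10.3 dB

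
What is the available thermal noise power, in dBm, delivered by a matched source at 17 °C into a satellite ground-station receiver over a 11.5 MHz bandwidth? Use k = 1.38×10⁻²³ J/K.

T = 17 °C + 273.15 = 290.15 K
P_n = kTB = 1.38×10⁻²³ × 290.15 × 1.15×10⁷ = 4.60×10⁻¹⁴ W
In dBm: 10 log₁₀(4.60×10⁻¹⁴ / 10⁻³) = −103.4 dBm

−103.4 dBm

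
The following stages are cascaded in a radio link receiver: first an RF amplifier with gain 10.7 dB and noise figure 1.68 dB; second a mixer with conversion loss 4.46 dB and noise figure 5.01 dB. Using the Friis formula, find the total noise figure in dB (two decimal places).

Convert to linear (a loss of L dB is a gain of −L dB): F_i = 10^(NF_i/10), G_i = 10^(G_i,dB/10)
  Stage 1: F_1 = 10^(1.68/10) = 1.472, G_1 = 10^(10.7/10) = 11.75
  Stage 2: F_2 = 10^(5.01/10) = 3.170, G_2 = 10^(−4.46/10) = 0.3581
Friis cascade:
  F = 1.472 + (3.170 − 1)/11.75 = 1.657
NF = 10 log₁₀(1.657) = 2.19 dB

2.19 dB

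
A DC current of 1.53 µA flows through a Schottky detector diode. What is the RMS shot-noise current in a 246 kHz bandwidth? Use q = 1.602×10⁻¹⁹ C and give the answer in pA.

I_n = √(2qI·B)
2qI·B = 2 × 1.602×10⁻¹⁹ × 1.53×10⁻⁶ × 2.46×10⁵ = 1.21×10⁻¹⁹ A²
I_n = √(1.21×10⁻¹⁹) = 3.47×10⁻¹⁰ A = 347 pA

347 pA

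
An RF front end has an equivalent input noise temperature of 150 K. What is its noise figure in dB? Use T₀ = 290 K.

F = 1 + T_e/T₀ = 1 + 150/290 = 1.51724
NF = 10 log₁₀(1.51724) = 1.81 dB

1.81 dB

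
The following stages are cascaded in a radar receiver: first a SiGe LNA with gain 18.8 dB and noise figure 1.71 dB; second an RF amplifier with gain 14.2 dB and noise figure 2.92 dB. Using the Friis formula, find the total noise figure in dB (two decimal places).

1.75 dB

Convert to linear (a loss of L dB is a gain of −L dB): F_i = 10^(NF_i/10), G_i = 10^(G_i,dB/10)
  Stage 1: F_1 = 10^(1.71/10) = 1.483, G_1 = 10^(18.8/10) = 75.86
  Stage 2: F_2 = 10^(2.92/10) = 1.959, G_2 = 10^(14.2/10) = 26.30
Friis cascade:
  F = 1.483 + (1.959 − 1)/75.86 = 1.495
NF = 10 log₁₀(1.495) = 1.75 dB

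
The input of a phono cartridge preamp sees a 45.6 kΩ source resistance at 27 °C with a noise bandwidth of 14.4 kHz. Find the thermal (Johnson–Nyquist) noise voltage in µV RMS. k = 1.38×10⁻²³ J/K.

3.30 µV

T = 27 °C + 273.15 = 300.15 K
V_n = √(4kTRB)
4kTRB = 4 × 1.38×10⁻²³ × 300.15 × 4.56×10⁴ × 1.44×10⁴ = 1.09×10⁻¹¹ V²
V_n = √(1.09×10⁻¹¹) = 3.30×10⁻⁶ V = 3.30 µV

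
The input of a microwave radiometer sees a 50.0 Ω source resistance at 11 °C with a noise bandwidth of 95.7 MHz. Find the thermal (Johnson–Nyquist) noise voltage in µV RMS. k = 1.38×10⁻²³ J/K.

T = 11 °C + 273.15 = 284.15 K
V_n = √(4kTRB)
4kTRB = 4 × 1.38×10⁻²³ × 284.15 × 5.00×10¹ × 9.57×10⁷ = 7.51×10⁻¹¹ V²
V_n = √(7.51×10⁻¹¹) = 8.66×10⁻⁶ V = 8.66 µV

8.66 µV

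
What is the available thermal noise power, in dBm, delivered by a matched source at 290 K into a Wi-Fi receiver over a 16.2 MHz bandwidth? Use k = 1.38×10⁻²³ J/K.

P_n = kTB = 1.38×10⁻²³ × 290 × 1.62×10⁷ = 6.48×10⁻¹⁴ W
In dBm: 10 log₁₀(6.48×10⁻¹⁴ / 10⁻³) = −101.9 dBm

−101.9 dBm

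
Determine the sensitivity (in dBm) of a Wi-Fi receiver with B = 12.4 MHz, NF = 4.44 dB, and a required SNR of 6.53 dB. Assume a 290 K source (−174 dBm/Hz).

Sensitivity = −174 + 10 log₁₀(B) + NF + SNR_min
= −174 + 70.93 + 4.44 + 6.53
= −92.10 dBm → −92.1 dBm

−92.1 dBm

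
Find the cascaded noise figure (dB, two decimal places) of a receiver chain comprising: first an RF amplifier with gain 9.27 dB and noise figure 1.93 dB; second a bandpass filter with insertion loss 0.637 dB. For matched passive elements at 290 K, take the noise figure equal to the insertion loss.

1.98 dB

Convert to linear (a loss of L dB is a gain of −L dB): F_i = 10^(NF_i/10), G_i = 10^(G_i,dB/10)
  Stage 1: F_1 = 10^(1.93/10) = 1.560, G_1 = 10^(9.27/10) = 8.453
  Stage 2: F_2 = 10^(0.637/10) = 1.158, G_2 = 10^(−0.637/10) = 0.8636
Friis cascade:
  F = 1.560 + (1.158 − 1)/8.453 = 1.578
NF = 10 log₁₀(1.578) = 1.98 dB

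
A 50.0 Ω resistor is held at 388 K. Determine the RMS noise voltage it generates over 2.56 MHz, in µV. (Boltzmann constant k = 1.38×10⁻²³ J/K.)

1.66 µV

V_n = √(4kTRB)
4kTRB = 4 × 1.38×10⁻²³ × 388 × 5.00×10¹ × 2.56×10⁶ = 2.74×10⁻¹² V²
V_n = √(2.74×10⁻¹²) = 1.66×10⁻⁶ V = 1.66 µV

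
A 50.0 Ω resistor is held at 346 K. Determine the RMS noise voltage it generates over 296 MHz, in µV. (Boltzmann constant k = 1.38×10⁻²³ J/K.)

V_n = √(4kTRB)
4kTRB = 4 × 1.38×10⁻²³ × 346 × 5.00×10¹ × 2.96×10⁸ = 2.83×10⁻¹⁰ V²
V_n = √(2.83×10⁻¹⁰) = 1.68×10⁻⁵ V = 16.8 µV

16.8 µV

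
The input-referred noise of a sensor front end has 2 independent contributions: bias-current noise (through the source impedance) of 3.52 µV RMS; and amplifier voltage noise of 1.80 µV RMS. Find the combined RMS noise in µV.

3.95 µV

Uncorrelated sources add in power (mean-square): V_tot = √(ΣV_i²)
V_tot = √[(3.52×10⁻⁶)² + (1.80×10⁻⁶)²] = 3.95×10⁻⁶ V = 3.95 µV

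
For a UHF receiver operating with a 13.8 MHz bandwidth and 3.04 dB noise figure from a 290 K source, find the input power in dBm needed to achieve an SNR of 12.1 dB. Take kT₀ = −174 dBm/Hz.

Sensitivity = −174 + 10 log₁₀(B) + NF + SNR_min
= −174 + 71.4 + 3.04 + 12.1
= −87.46 dBm → −87.5 dBm

−87.5 dBm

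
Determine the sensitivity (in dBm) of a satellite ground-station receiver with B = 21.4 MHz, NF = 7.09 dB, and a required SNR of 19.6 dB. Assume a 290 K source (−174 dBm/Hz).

−74.0 dBm

Sensitivity = −174 + 10 log₁₀(B) + NF + SNR_min
= −174 + 73.3 + 7.09 + 19.6
= −74.01 dBm → −74.0 dBm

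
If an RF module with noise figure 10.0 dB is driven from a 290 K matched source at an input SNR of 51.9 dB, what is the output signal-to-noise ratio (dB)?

41.9 dB

By definition F = SNR_in/SNR_out, so in dB: SNR_out = SNR_in − NF
SNR_out = 51.9 − 10.0 = 41.9 dB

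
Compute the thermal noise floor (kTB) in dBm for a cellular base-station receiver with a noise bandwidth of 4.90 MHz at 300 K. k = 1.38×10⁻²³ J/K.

−106.9 dBm

P_n = kTB = 1.38×10⁻²³ × 300 × 4.90×10⁶ = 2.03×10⁻¹⁴ W
In dBm: 10 log₁₀(2.03×10⁻¹⁴ / 10⁻³) = −106.9 dBm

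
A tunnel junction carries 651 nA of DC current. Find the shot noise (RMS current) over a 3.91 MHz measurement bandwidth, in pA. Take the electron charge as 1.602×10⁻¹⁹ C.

903 pA

I_n = √(2qI·B)
2qI·B = 2 × 1.602×10⁻¹⁹ × 6.51×10⁻⁷ × 3.91×10⁶ = 8.16×10⁻¹⁹ A²
I_n = √(8.16×10⁻¹⁹) = 9.03×10⁻¹⁰ A = 903 pA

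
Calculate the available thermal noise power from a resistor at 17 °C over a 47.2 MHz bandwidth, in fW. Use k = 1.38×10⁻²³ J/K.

189 fW

T = 17 °C + 273.15 = 290.15 K
P_n = kTB = 1.38×10⁻²³ × 290.15 × 4.72×10⁷ = 1.89×10⁻¹³ W = 189 fW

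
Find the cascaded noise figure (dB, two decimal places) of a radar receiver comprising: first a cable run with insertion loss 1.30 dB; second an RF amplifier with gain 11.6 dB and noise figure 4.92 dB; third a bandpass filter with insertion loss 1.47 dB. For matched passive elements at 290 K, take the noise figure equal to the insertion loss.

Convert to linear (a loss of L dB is a gain of −L dB): F_i = 10^(NF_i/10), G_i = 10^(G_i,dB/10)
  Stage 1: F_1 = 10^(1.30/10) = 1.349, G_1 = 10^(−1.30/10) = 0.7413
  Stage 2: F_2 = 10^(4.92/10) = 3.105, G_2 = 10^(11.6/10) = 14.45
  Stage 3: F_3 = 10^(1.47/10) = 1.403, G_3 = 10^(−1.47/10) = 0.7129
Friis cascade:
  F = 1.349 + (3.105 − 1)/0.7413 + (1.403 − 1)/10.72 = 4.226
NF = 10 log₁₀(4.226) = 6.26 dB

6.26 dB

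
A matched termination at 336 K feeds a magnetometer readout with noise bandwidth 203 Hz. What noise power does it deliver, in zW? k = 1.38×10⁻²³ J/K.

P_n = kTB = 1.38×10⁻²³ × 336 × 2.03×10² = 9.41×10⁻¹⁹ W = 941 zW

941 zW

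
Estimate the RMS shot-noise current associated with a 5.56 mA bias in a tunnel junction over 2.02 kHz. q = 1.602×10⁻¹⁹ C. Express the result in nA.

1.90 nA

I_n = √(2qI·B)
2qI·B = 2 × 1.602×10⁻¹⁹ × 5.56×10⁻³ × 2.02×10³ = 3.60×10⁻¹⁸ A²
I_n = √(3.60×10⁻¹⁸) = 1.90×10⁻⁹ A = 1.90 nA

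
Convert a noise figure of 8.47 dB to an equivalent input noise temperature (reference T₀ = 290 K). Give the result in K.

F = 10^(8.47/10) = 7.03072
T_e = (F − 1)·T₀ = (7.03072 − 1) × 290 = 1749 K

1749 K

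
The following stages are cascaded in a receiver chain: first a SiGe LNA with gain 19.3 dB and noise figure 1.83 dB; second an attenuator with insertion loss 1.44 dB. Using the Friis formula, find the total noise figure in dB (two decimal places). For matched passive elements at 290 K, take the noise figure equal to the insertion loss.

Convert to linear (a loss of L dB is a gain of −L dB): F_i = 10^(NF_i/10), G_i = 10^(G_i,dB/10)
  Stage 1: F_1 = 10^(1.83/10) = 1.524, G_1 = 10^(19.3/10) = 85.11
  Stage 2: F_2 = 10^(1.44/10) = 1.393, G_2 = 10^(−1.44/10) = 0.7178
Friis cascade:
  F = 1.524 + (1.393 − 1)/85.11 = 1.529
NF = 10 log₁₀(1.529) = 1.84 dB

1.84 dB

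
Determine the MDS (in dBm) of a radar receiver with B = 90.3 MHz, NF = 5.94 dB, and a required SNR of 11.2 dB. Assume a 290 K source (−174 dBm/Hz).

Sensitivity = −174 + 10 log₁₀(B) + NF + SNR_min
= −174 + 79.56 + 5.94 + 11.2
= −77.30 dBm → −77.3 dBm

−77.3 dBm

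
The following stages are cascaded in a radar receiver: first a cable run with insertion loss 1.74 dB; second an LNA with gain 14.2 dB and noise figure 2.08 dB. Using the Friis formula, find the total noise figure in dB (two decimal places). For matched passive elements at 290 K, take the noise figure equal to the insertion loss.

Convert to linear (a loss of L dB is a gain of −L dB): F_i = 10^(NF_i/10), G_i = 10^(G_i,dB/10)
  Stage 1: F_1 = 10^(1.74/10) = 1.493, G_1 = 10^(−1.74/10) = 0.6699
  Stage 2: F_2 = 10^(2.08/10) = 1.614, G_2 = 10^(14.2/10) = 26.30
Friis cascade:
  F = 1.493 + (1.614 − 1)/0.6699 = 2.410
NF = 10 log₁₀(2.410) = 3.82 dB

3.82 dB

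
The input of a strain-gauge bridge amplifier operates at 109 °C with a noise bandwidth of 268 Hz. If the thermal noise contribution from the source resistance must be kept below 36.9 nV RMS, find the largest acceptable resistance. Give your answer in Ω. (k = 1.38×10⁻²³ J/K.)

T = 109 °C + 273.15 = 382.15 K
Johnson–Nyquist: V_n = √(4kTRB) ⇒ R = V_n² / (4kTB)
4kTB = 4 × 1.38×10⁻²³ × 382.15 × 2.68×10² = 5.65×10⁻¹⁸
R = (3.69×10⁻⁸)² / 5.65×10⁻¹⁸ = 2.41×10² Ω = 241 Ω

241 Ω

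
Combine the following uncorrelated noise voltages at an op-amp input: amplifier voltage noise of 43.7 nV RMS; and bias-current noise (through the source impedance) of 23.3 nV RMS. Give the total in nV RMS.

49.5 nV

Uncorrelated sources add in power (mean-square): V_tot = √(ΣV_i²)
V_tot = √[(4.37×10⁻⁸)² + (2.33×10⁻⁸)²] = 4.95×10⁻⁸ V = 49.5 nV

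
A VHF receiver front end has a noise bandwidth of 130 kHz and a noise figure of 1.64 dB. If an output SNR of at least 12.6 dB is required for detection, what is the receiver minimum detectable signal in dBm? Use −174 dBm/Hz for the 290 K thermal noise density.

Sensitivity = −174 + 10 log₁₀(B) + NF + SNR_min
= −174 + 51.14 + 1.64 + 12.6
= −108.62 dBm → −108.6 dBm

−108.6 dBm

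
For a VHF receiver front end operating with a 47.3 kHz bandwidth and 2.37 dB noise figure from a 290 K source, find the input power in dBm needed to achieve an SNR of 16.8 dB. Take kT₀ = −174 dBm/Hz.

−108.1 dBm

Sensitivity = −174 + 10 log₁₀(B) + NF + SNR_min
= −174 + 46.75 + 2.37 + 16.8
= −108.08 dBm → −108.1 dBm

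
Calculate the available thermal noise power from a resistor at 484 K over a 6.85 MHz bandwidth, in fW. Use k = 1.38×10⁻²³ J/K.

45.8 fW

P_n = kTB = 1.38×10⁻²³ × 484 × 6.85×10⁶ = 4.58×10⁻¹⁴ W = 45.8 fW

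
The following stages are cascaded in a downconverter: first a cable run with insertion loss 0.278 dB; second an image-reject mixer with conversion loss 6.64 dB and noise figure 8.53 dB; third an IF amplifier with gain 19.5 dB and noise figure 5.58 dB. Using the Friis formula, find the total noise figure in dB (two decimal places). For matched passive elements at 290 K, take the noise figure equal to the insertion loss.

Convert to linear (a loss of L dB is a gain of −L dB): F_i = 10^(NF_i/10), G_i = 10^(G_i,dB/10)
  Stage 1: F_1 = 10^(0.278/10) = 1.066, G_1 = 10^(−0.278/10) = 0.9380
  Stage 2: F_2 = 10^(8.53/10) = 7.129, G_2 = 10^(−6.64/10) = 0.2168
  Stage 3: F_3 = 10^(5.58/10) = 3.614, G_3 = 10^(19.5/10) = 89.13
Friis cascade:
  F = 1.066 + (7.129 − 1)/0.9380 + (3.614 − 1)/0.2033 = 20.46
NF = 10 log₁₀(20.46) = 13.11 dB

13.11 dB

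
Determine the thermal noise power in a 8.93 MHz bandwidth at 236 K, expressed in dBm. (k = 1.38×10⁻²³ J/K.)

P_n = kTB = 1.38×10⁻²³ × 236 × 8.93×10⁶ = 2.91×10⁻¹⁴ W
In dBm: 10 log₁₀(2.91×10⁻¹⁴ / 10⁻³) = −105.4 dBm

−105.4 dBm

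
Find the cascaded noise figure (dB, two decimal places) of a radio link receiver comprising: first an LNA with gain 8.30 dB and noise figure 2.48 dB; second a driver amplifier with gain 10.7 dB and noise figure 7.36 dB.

Convert to linear (a loss of L dB is a gain of −L dB): F_i = 10^(NF_i/10), G_i = 10^(G_i,dB/10)
  Stage 1: F_1 = 10^(2.48/10) = 1.770, G_1 = 10^(8.30/10) = 6.761
  Stage 2: F_2 = 10^(7.36/10) = 5.445, G_2 = 10^(10.7/10) = 11.75
Friis cascade:
  F = 1.770 + (5.445 − 1)/6.761 = 2.428
NF = 10 log₁₀(2.428) = 3.85 dB

3.85 dB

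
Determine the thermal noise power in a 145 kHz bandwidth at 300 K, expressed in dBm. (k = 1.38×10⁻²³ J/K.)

−122.2 dBm

P_n = kTB = 1.38×10⁻²³ × 300 × 1.45×10⁵ = 6.00×10⁻¹⁶ W
In dBm: 10 log₁₀(6.00×10⁻¹⁶ / 10⁻³) = −122.2 dBm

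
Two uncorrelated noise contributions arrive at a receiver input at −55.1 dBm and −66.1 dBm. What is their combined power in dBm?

−54.8 dBm

Convert to linear, add, convert back:
P₁ = 3.09×10⁻⁹ W, P₂ = 2.45×10⁻¹⁰ W
P_tot = 3.34×10⁻⁹ W → 10 log₁₀(P_tot / 10⁻³) = −54.8 dBm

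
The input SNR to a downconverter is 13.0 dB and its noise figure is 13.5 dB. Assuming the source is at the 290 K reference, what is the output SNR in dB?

By definition F = SNR_in/SNR_out, so in dB: SNR_out = SNR_in − NF
SNR_out = 13.0 − 13.5 = −0.5 dB

−0.5 dB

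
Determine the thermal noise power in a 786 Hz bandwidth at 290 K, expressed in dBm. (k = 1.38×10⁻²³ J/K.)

−145.0 dBm

P_n = kTB = 1.38×10⁻²³ × 290 × 7.86×10² = 3.15×10⁻¹⁸ W
In dBm: 10 log₁₀(3.15×10⁻¹⁸ / 10⁻³) = −145.0 dBm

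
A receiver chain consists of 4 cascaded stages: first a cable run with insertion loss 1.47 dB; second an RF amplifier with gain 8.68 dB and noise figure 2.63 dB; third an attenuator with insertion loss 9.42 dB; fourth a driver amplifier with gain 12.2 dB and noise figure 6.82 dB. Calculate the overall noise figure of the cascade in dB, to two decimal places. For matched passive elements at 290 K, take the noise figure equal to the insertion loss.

10.16 dB

Convert to linear (a loss of L dB is a gain of −L dB): F_i = 10^(NF_i/10), G_i = 10^(G_i,dB/10)
  Stage 1: F_1 = 10^(1.47/10) = 1.403, G_1 = 10^(−1.47/10) = 0.7129
  Stage 2: F_2 = 10^(2.63/10) = 1.832, G_2 = 10^(8.68/10) = 7.379
  Stage 3: F_3 = 10^(9.42/10) = 8.750, G_3 = 10^(−9.42/10) = 0.1143
  Stage 4: F_4 = 10^(6.82/10) = 4.808, G_4 = 10^(12.2/10) = 16.60
Friis cascade:
  F = 1.403 + (1.832 − 1)/0.7129 + (8.750 − 1)/5.260 + (4.808 − 1)/0.6012 = 10.38
NF = 10 log₁₀(10.38) = 10.16 dB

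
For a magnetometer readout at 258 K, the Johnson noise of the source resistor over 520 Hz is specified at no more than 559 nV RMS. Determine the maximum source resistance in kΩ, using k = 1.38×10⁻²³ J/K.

Johnson–Nyquist: V_n = √(4kTRB) ⇒ R = V_n² / (4kTB)
4kTB = 4 × 1.38×10⁻²³ × 258 × 5.20×10² = 7.41×10⁻¹⁸
R = (5.59×10⁻⁷)² / 7.41×10⁻¹⁸ = 4.22×10⁴ Ω = 42.2 kΩ

42.2 kΩ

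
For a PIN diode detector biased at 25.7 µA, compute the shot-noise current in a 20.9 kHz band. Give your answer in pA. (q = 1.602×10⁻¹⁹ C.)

I_n = √(2qI·B)
2qI·B = 2 × 1.602×10⁻¹⁹ × 2.57×10⁻⁵ × 2.09×10⁴ = 1.72×10⁻¹⁹ A²
I_n = √(1.72×10⁻¹⁹) = 4.15×10⁻¹⁰ A = 415 pA

415 pA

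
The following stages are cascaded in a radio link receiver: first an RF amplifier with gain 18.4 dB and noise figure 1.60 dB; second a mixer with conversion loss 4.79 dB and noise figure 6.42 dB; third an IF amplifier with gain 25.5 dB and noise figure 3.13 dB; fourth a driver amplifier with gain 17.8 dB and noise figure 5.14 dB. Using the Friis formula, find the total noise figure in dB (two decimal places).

1.88 dB

Convert to linear (a loss of L dB is a gain of −L dB): F_i = 10^(NF_i/10), G_i = 10^(G_i,dB/10)
  Stage 1: F_1 = 10^(1.60/10) = 1.445, G_1 = 10^(18.4/10) = 69.18
  Stage 2: F_2 = 10^(6.42/10) = 4.385, G_2 = 10^(−4.79/10) = 0.3319
  Stage 3: F_3 = 10^(3.13/10) = 2.056, G_3 = 10^(25.5/10) = 354.8
  Stage 4: F_4 = 10^(5.14/10) = 3.266, G_4 = 10^(17.8/10) = 60.26
Friis cascade:
  F = 1.445 + (4.385 − 1)/69.18 + (2.056 − 1)/22.96 + (3.266 − 1)/8147 = 1.541
NF = 10 log₁₀(1.541) = 1.88 dB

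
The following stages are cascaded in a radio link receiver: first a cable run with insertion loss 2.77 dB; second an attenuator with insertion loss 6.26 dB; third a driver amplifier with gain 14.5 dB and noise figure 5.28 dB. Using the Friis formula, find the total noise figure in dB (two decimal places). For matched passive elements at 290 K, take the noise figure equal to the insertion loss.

14.31 dB

Convert to linear (a loss of L dB is a gain of −L dB): F_i = 10^(NF_i/10), G_i = 10^(G_i,dB/10)
  Stage 1: F_1 = 10^(2.77/10) = 1.892, G_1 = 10^(−2.77/10) = 0.5284
  Stage 2: F_2 = 10^(6.26/10) = 4.227, G_2 = 10^(−6.26/10) = 0.2366
  Stage 3: F_3 = 10^(5.28/10) = 3.373, G_3 = 10^(14.5/10) = 28.18
Friis cascade:
  F = 1.892 + (4.227 − 1)/0.5284 + (3.373 − 1)/0.1250 = 26.98
NF = 10 log₁₀(26.98) = 14.31 dB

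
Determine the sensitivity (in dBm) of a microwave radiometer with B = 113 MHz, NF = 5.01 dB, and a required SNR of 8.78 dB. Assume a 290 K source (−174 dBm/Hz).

−79.7 dBm

Sensitivity = −174 + 10 log₁₀(B) + NF + SNR_min
= −174 + 80.53 + 5.01 + 8.78
= −79.68 dBm → −79.7 dBm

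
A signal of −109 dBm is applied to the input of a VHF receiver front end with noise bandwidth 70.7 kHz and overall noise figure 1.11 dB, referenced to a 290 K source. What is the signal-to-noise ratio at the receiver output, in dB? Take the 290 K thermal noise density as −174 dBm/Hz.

Noise floor: N = −174 + 10 log₁₀(B) + NF
10 log₁₀(7.07×10⁴) = 48.49 dB
N = −174 + 48.49 + 1.11 = −124.40 dBm
SNR = P_sig − N = −109 − (−124.40) = 15.40 dB → 15.4 dB

15.4 dB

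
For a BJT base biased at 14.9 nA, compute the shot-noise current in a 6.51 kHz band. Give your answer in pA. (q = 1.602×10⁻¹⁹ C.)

I_n = √(2qI·B)
2qI·B = 2 × 1.602×10⁻¹⁹ × 1.49×10⁻⁸ × 6.51×10³ = 3.11×10⁻²³ A²
I_n = √(3.11×10⁻²³) = 5.57×10⁻¹² A = 5.57 pA

5.57 pA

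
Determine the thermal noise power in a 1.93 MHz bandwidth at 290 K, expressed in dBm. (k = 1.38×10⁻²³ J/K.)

P_n = kTB = 1.38×10⁻²³ × 290 × 1.93×10⁶ = 7.72×10⁻¹⁵ W
In dBm: 10 log₁₀(7.72×10⁻¹⁵ / 10⁻³) = −111.1 dBm

−111.1 dBm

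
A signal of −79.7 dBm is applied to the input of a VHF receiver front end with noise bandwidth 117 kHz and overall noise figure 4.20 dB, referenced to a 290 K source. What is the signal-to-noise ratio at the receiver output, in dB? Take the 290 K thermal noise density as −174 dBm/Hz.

39.4 dB

Noise floor: N = −174 + 10 log₁₀(B) + NF
10 log₁₀(1.17×10⁵) = 50.68 dB
N = −174 + 50.68 + 4.20 = −119.12 dBm
SNR = P_sig − N = −79.7 − (−119.12) = 39.42 dB → 39.4 dB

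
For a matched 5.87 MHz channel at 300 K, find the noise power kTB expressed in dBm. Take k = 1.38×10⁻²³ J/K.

P_n = kTB = 1.38×10⁻²³ × 300 × 5.87×10⁶ = 2.43×10⁻¹⁴ W
In dBm: 10 log₁₀(2.43×10⁻¹⁴ / 10⁻³) = −106.1 dBm

−106.1 dBm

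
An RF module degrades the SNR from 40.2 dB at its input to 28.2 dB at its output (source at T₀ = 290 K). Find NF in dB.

12.0 dB

NF (dB) = SNR_in(dB) − SNR_out(dB) when the source is at T₀
NF = 40.2 − 28.2 = 12.0 dB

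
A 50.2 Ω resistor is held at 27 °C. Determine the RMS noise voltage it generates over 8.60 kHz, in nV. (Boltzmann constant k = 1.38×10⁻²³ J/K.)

84.6 nV

T = 27 °C + 273.15 = 300.15 K
V_n = √(4kTRB)
4kTRB = 4 × 1.38×10⁻²³ × 300.15 × 5.02×10¹ × 8.60×10³ = 7.15×10⁻¹⁵ V²
V_n = √(7.15×10⁻¹⁵) = 8.46×10⁻⁸ V = 84.6 nV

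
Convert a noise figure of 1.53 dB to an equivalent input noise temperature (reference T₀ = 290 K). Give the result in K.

F = 10^(1.53/10) = 1.42233
T_e = (F − 1)·T₀ = (1.42233 − 1) × 290 = 122 K

122 K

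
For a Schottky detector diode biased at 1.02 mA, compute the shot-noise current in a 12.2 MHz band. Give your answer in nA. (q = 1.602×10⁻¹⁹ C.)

I_n = √(2qI·B)
2qI·B = 2 × 1.602×10⁻¹⁹ × 1.02×10⁻³ × 1.22×10⁷ = 3.99×10⁻¹⁵ A²
I_n = √(3.99×10⁻¹⁵) = 6.31×10⁻⁸ A = 63.1 nA

63.1 nA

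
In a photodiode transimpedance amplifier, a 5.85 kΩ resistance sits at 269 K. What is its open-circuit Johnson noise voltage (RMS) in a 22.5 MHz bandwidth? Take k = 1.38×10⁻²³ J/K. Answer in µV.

44.2 µV

V_n = √(4kTRB)
4kTRB = 4 × 1.38×10⁻²³ × 269 × 5.85×10³ × 2.25×10⁷ = 1.95×10⁻⁹ V²
V_n = √(1.95×10⁻⁹) = 4.42×10⁻⁵ V = 44.2 µV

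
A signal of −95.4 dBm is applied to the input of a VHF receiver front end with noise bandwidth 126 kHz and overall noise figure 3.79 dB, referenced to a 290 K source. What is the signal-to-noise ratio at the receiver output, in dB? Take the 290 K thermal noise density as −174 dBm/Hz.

23.8 dB

Noise floor: N = −174 + 10 log₁₀(B) + NF
10 log₁₀(1.26×10⁵) = 51 dB
N = −174 + 51 + 3.79 = −119.21 dBm
SNR = P_sig − N = −95.4 − (−119.21) = 23.81 dB → 23.8 dB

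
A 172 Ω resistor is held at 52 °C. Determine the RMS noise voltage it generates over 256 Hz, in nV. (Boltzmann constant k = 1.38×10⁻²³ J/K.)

T = 52 °C + 273.15 = 325.15 K
V_n = √(4kTRB)
4kTRB = 4 × 1.38×10⁻²³ × 325.15 × 1.72×10² × 2.56×10² = 7.90×10⁻¹⁶ V²
V_n = √(7.90×10⁻¹⁶) = 2.81×10⁻⁸ V = 28.1 nV

28.1 nV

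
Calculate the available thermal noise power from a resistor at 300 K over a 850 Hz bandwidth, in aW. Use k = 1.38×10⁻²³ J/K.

3.52 aW

P_n = kTB = 1.38×10⁻²³ × 300 × 8.50×10² = 3.52×10⁻¹⁸ W = 3.52 aW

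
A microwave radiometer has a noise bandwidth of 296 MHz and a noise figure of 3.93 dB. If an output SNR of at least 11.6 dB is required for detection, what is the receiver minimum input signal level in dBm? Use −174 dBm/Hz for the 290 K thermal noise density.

−73.8 dBm

Sensitivity = −174 + 10 log₁₀(B) + NF + SNR_min
= −174 + 84.71 + 3.93 + 11.6
= −73.76 dBm → −73.8 dBm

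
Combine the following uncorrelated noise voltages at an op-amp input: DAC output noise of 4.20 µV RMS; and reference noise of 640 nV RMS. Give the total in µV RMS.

4.25 µV

Uncorrelated sources add in power (mean-square): V_tot = √(ΣV_i²)
V_tot = √[(4.20×10⁻⁶)² + (6.40×10⁻⁷)²] = 4.25×10⁻⁶ V = 4.25 µV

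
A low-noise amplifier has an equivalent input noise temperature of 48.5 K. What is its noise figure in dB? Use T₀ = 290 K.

0.672 dB

F = 1 + T_e/T₀ = 1 + 48.5/290 = 1.16724
NF = 10 log₁₀(1.16724) = 0.672 dB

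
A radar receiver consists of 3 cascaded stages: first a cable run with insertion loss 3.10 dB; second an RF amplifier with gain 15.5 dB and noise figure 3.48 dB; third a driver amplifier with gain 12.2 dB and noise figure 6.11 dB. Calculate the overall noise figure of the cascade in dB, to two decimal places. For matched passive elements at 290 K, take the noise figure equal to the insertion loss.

6.75 dB

Convert to linear (a loss of L dB is a gain of −L dB): F_i = 10^(NF_i/10), G_i = 10^(G_i,dB/10)
  Stage 1: F_1 = 10^(3.10/10) = 2.042, G_1 = 10^(−3.10/10) = 0.4898
  Stage 2: F_2 = 10^(3.48/10) = 2.228, G_2 = 10^(15.5/10) = 35.48
  Stage 3: F_3 = 10^(6.11/10) = 4.083, G_3 = 10^(12.2/10) = 16.60
Friis cascade:
  F = 2.042 + (2.228 − 1)/0.4898 + (4.083 − 1)/17.38 = 4.727
NF = 10 log₁₀(4.727) = 6.75 dB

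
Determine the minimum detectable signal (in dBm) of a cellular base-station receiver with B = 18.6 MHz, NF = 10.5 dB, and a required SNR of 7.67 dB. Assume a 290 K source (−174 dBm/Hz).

Sensitivity = −174 + 10 log₁₀(B) + NF + SNR_min
= −174 + 72.7 + 10.5 + 7.67
= −83.13 dBm → −83.1 dBm

−83.1 dBm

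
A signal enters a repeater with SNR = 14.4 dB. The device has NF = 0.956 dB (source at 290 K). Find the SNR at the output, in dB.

13.444 dB

By definition F = SNR_in/SNR_out, so in dB: SNR_out = SNR_in − NF
SNR_out = 14.4 − 0.956 = 13.444 dB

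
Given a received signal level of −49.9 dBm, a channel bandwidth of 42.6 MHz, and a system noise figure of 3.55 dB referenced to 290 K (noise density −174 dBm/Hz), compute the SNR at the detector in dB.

Noise floor: N = −174 + 10 log₁₀(B) + NF
10 log₁₀(4.26×10⁷) = 76.29 dB
N = −174 + 76.29 + 3.55 = −94.16 dBm
SNR = P_sig − N = −49.9 − (−94.16) = 44.26 dB → 44.3 dB

44.3 dB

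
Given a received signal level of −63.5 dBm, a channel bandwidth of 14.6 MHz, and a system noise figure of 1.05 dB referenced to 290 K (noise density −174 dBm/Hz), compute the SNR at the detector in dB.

Noise floor: N = −174 + 10 log₁₀(B) + NF
10 log₁₀(1.46×10⁷) = 71.64 dB
N = −174 + 71.64 + 1.05 = −101.31 dBm
SNR = P_sig − N = −63.5 − (−101.31) = 37.81 dB → 37.8 dB

37.8 dB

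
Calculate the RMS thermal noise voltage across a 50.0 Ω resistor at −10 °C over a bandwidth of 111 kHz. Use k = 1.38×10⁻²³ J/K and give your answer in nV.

284 nV

T = −10 °C + 273.15 = 263.15 K
V_n = √(4kTRB)
4kTRB = 4 × 1.38×10⁻²³ × 263.15 × 5.00×10¹ × 1.11×10⁵ = 8.06×10⁻¹⁴ V²
V_n = √(8.06×10⁻¹⁴) = 2.84×10⁻⁷ V = 284 nV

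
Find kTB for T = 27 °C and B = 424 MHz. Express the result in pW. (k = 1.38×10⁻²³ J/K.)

1.76 pW

T = 27 °C + 273.15 = 300.15 K
P_n = kTB = 1.38×10⁻²³ × 300.15 × 4.24×10⁸ = 1.76×10⁻¹² W = 1.76 pW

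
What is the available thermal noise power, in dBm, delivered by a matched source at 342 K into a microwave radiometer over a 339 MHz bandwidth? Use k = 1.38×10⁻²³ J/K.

P_n = kTB = 1.38×10⁻²³ × 342 × 3.39×10⁸ = 1.60×10⁻¹² W
In dBm: 10 log₁₀(1.60×10⁻¹² / 10⁻³) = −88.0 dBm

−88.0 dBm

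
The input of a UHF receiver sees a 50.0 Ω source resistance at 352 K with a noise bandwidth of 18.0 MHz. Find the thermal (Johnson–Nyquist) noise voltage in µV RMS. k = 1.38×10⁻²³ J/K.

V_n = √(4kTRB)
4kTRB = 4 × 1.38×10⁻²³ × 352 × 5.00×10¹ × 1.80×10⁷ = 1.75×10⁻¹¹ V²
V_n = √(1.75×10⁻¹¹) = 4.18×10⁻⁶ V = 4.18 µV

4.18 µV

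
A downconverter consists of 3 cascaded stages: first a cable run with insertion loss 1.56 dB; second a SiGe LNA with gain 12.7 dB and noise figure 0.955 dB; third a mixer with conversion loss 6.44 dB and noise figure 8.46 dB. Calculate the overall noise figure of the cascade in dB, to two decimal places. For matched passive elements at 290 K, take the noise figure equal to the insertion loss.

3.52 dB

Convert to linear (a loss of L dB is a gain of −L dB): F_i = 10^(NF_i/10), G_i = 10^(G_i,dB/10)
  Stage 1: F_1 = 10^(1.56/10) = 1.432, G_1 = 10^(−1.56/10) = 0.6982
  Stage 2: F_2 = 10^(0.955/10) = 1.246, G_2 = 10^(12.7/10) = 18.62
  Stage 3: F_3 = 10^(8.46/10) = 7.015, G_3 = 10^(−6.44/10) = 0.2270
Friis cascade:
  F = 1.432 + (1.246 − 1)/0.6982 + (7.015 − 1)/13.00 = 2.247
NF = 10 log₁₀(2.247) = 3.52 dB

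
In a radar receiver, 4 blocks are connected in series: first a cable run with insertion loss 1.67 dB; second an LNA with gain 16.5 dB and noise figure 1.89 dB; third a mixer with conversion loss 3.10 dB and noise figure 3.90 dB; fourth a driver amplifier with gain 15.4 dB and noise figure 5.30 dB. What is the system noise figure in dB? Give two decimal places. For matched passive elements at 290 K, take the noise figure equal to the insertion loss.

Convert to linear (a loss of L dB is a gain of −L dB): F_i = 10^(NF_i/10), G_i = 10^(G_i,dB/10)
  Stage 1: F_1 = 10^(1.67/10) = 1.469, G_1 = 10^(−1.67/10) = 0.6808
  Stage 2: F_2 = 10^(1.89/10) = 1.545, G_2 = 10^(16.5/10) = 44.67
  Stage 3: F_3 = 10^(3.90/10) = 2.455, G_3 = 10^(−3.10/10) = 0.4898
  Stage 4: F_4 = 10^(5.30/10) = 3.388, G_4 = 10^(15.4/10) = 34.67
Friis cascade:
  F = 1.469 + (1.545 − 1)/0.6808 + (2.455 − 1)/30.41 + (3.388 − 1)/14.89 = 2.478
NF = 10 log₁₀(2.478) = 3.94 dB

3.94 dB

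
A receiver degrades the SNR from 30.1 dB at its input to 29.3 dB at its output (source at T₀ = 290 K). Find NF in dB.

NF (dB) = SNR_in(dB) − SNR_out(dB) when the source is at T₀
NF = 30.1 − 29.3 = 0.8 dB

0.8 dB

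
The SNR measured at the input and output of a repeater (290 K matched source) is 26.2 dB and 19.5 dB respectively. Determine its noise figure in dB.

NF (dB) = SNR_in(dB) − SNR_out(dB) when the source is at T₀
NF = 26.2 − 19.5 = 6.7 dB

6.7 dB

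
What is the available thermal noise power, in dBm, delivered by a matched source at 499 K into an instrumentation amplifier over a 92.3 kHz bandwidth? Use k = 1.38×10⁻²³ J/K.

−122.0 dBm

P_n = kTB = 1.38×10⁻²³ × 499 × 9.23×10⁴ = 6.36×10⁻¹⁶ W
In dBm: 10 log₁₀(6.36×10⁻¹⁶ / 10⁻³) = −122.0 dBm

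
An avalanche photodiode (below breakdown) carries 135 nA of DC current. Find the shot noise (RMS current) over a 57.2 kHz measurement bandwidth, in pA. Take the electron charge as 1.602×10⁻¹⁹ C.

I_n = √(2qI·B)
2qI·B = 2 × 1.602×10⁻¹⁹ × 1.35×10⁻⁷ × 5.72×10⁴ = 2.47×10⁻²¹ A²
I_n = √(2.47×10⁻²¹) = 4.97×10⁻¹¹ A = 49.7 pA

49.7 pA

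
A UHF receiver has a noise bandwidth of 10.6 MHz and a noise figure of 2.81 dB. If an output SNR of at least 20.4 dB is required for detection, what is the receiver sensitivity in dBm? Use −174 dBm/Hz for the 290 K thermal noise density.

Sensitivity = −174 + 10 log₁₀(B) + NF + SNR_min
= −174 + 70.25 + 2.81 + 20.4
= −80.54 dBm → −80.5 dBm

−80.5 dBm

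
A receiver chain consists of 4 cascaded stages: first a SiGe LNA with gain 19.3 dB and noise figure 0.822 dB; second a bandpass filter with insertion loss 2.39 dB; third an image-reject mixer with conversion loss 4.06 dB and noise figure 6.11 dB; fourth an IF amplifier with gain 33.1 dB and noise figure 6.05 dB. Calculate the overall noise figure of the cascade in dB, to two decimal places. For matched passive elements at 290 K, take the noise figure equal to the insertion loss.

1.57 dB

Convert to linear (a loss of L dB is a gain of −L dB): F_i = 10^(NF_i/10), G_i = 10^(G_i,dB/10)
  Stage 1: F_1 = 10^(0.822/10) = 1.208, G_1 = 10^(19.3/10) = 85.11
  Stage 2: F_2 = 10^(2.39/10) = 1.734, G_2 = 10^(−2.39/10) = 0.5768
  Stage 3: F_3 = 10^(6.11/10) = 4.083, G_3 = 10^(−4.06/10) = 0.3926
  Stage 4: F_4 = 10^(6.05/10) = 4.027, G_4 = 10^(33.1/10) = 2042
Friis cascade:
  F = 1.208 + (1.734 − 1)/85.11 + (4.083 − 1)/49.09 + (4.027 − 1)/19.28 = 1.437
NF = 10 log₁₀(1.437) = 1.57 dB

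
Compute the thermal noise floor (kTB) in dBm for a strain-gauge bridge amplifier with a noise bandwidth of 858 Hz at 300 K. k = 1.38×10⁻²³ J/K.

−144.5 dBm

P_n = kTB = 1.38×10⁻²³ × 300 × 8.58×10² = 3.55×10⁻¹⁸ W
In dBm: 10 log₁₀(3.55×10⁻¹⁸ / 10⁻³) = −144.5 dBm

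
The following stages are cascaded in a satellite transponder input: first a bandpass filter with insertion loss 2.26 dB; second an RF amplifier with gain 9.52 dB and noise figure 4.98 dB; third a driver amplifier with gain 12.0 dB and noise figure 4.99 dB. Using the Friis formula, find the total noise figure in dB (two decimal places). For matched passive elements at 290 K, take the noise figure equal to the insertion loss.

7.56 dB

Convert to linear (a loss of L dB is a gain of −L dB): F_i = 10^(NF_i/10), G_i = 10^(G_i,dB/10)
  Stage 1: F_1 = 10^(2.26/10) = 1.683, G_1 = 10^(−2.26/10) = 0.5943
  Stage 2: F_2 = 10^(4.98/10) = 3.148, G_2 = 10^(9.52/10) = 8.954
  Stage 3: F_3 = 10^(4.99/10) = 3.155, G_3 = 10^(12.0/10) = 15.85
Friis cascade:
  F = 1.683 + (3.148 − 1)/0.5943 + (3.155 − 1)/5.321 = 5.702
NF = 10 log₁₀(5.702) = 7.56 dB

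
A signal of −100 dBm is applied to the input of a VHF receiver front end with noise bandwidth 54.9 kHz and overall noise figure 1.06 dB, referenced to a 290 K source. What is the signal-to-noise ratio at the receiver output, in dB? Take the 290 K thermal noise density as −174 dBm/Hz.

25.5 dB

Noise floor: N = −174 + 10 log₁₀(B) + NF
10 log₁₀(5.49×10⁴) = 47.4 dB
N = −174 + 47.4 + 1.06 = −125.54 dBm
SNR = P_sig − N = −100 − (−125.54) = 25.54 dB → 25.5 dB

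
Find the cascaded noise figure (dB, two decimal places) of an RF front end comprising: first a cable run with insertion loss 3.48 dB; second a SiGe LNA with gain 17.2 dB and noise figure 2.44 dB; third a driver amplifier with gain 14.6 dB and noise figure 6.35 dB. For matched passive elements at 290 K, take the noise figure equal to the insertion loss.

Convert to linear (a loss of L dB is a gain of −L dB): F_i = 10^(NF_i/10), G_i = 10^(G_i,dB/10)
  Stage 1: F_1 = 10^(3.48/10) = 2.228, G_1 = 10^(−3.48/10) = 0.4487
  Stage 2: F_2 = 10^(2.44/10) = 1.754, G_2 = 10^(17.2/10) = 52.48
  Stage 3: F_3 = 10^(6.35/10) = 4.315, G_3 = 10^(14.6/10) = 28.84
Friis cascade:
  F = 2.228 + (1.754 − 1)/0.4487 + (4.315 − 1)/23.55 = 4.049
NF = 10 log₁₀(4.049) = 6.07 dB

6.07 dB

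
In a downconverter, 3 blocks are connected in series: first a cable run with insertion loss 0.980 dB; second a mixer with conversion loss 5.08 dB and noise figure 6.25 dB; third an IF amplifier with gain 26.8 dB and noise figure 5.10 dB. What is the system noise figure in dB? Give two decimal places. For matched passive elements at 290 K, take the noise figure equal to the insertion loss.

Convert to linear (a loss of L dB is a gain of −L dB): F_i = 10^(NF_i/10), G_i = 10^(G_i,dB/10)
  Stage 1: F_1 = 10^(0.980/10) = 1.253, G_1 = 10^(−0.980/10) = 0.7980
  Stage 2: F_2 = 10^(6.25/10) = 4.217, G_2 = 10^(−5.08/10) = 0.3105
  Stage 3: F_3 = 10^(5.10/10) = 3.236, G_3 = 10^(26.8/10) = 478.6
Friis cascade:
  F = 1.253 + (4.217 − 1)/0.7980 + (3.236 − 1)/0.2477 = 14.31
NF = 10 log₁₀(14.31) = 11.56 dB

11.56 dB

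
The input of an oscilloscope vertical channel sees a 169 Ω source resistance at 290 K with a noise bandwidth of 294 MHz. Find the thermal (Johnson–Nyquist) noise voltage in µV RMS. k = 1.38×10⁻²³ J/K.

V_n = √(4kTRB)
4kTRB = 4 × 1.38×10⁻²³ × 290 × 1.69×10² × 2.94×10⁸ = 7.95×10⁻¹⁰ V²
V_n = √(7.95×10⁻¹⁰) = 2.82×10⁻⁵ V = 28.2 µV

28.2 µV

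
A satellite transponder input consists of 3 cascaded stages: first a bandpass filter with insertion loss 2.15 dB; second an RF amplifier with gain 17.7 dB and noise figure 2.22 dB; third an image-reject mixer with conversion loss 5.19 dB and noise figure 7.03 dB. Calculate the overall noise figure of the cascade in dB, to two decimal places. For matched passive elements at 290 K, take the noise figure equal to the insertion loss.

4.55 dB

Convert to linear (a loss of L dB is a gain of −L dB): F_i = 10^(NF_i/10), G_i = 10^(G_i,dB/10)
  Stage 1: F_1 = 10^(2.15/10) = 1.641, G_1 = 10^(−2.15/10) = 0.6095
  Stage 2: F_2 = 10^(2.22/10) = 1.667, G_2 = 10^(17.7/10) = 58.88
  Stage 3: F_3 = 10^(7.03/10) = 5.047, G_3 = 10^(−5.19/10) = 0.3027
Friis cascade:
  F = 1.641 + (1.667 − 1)/0.6095 + (5.047 − 1)/35.89 = 2.848
NF = 10 log₁₀(2.848) = 4.55 dB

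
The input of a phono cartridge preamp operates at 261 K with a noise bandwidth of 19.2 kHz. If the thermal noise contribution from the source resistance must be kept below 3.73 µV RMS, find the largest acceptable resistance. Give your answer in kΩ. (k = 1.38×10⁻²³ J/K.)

50.3 kΩ

Johnson–Nyquist: V_n = √(4kTRB) ⇒ R = V_n² / (4kTB)
4kTB = 4 × 1.38×10⁻²³ × 261 × 1.92×10⁴ = 2.77×10⁻¹⁶
R = (3.73×10⁻⁶)² / 2.77×10⁻¹⁶ = 5.03×10⁴ Ω = 50.3 kΩ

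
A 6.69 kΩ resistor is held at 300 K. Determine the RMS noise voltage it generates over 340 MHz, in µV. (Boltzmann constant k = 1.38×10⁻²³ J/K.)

194 µV

V_n = √(4kTRB)
4kTRB = 4 × 1.38×10⁻²³ × 300 × 6.69×10³ × 3.40×10⁸ = 3.77×10⁻⁸ V²
V_n = √(3.77×10⁻⁸) = 1.94×10⁻⁴ V = 194 µV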